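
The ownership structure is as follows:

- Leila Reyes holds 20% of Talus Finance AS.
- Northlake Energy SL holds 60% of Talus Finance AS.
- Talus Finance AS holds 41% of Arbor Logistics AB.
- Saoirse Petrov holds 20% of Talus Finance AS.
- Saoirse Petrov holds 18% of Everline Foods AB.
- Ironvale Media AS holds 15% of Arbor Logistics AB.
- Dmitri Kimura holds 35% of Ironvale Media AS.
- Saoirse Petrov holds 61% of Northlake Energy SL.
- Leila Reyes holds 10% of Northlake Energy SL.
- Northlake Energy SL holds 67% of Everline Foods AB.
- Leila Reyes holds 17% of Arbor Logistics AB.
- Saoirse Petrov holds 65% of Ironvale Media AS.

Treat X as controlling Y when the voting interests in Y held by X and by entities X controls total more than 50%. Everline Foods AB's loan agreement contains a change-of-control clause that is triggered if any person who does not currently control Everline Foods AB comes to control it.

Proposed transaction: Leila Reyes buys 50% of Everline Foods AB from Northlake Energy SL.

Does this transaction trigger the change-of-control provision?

No

The purchase adds only to Leila's holdings (Northlake's stake shrinks), so Leila is the only person who could newly come to control Everline.
Leila's largest direct stake is 20% in Talus, which does not meet the threshold, so Leila controls no company.
Neither Leila nor any entity Leila controls holds any voting interest in Everline.
So before the transaction, Leila does not control Everline.
After the purchase, Leila holds 50% of Everline directly, and Northlake's stake falls to 17%.
After the transaction, Leila's side holds 50% of Everline, not > 50%, so Leila still does not control Everline.
No new person acquires control, so the clause is not triggered.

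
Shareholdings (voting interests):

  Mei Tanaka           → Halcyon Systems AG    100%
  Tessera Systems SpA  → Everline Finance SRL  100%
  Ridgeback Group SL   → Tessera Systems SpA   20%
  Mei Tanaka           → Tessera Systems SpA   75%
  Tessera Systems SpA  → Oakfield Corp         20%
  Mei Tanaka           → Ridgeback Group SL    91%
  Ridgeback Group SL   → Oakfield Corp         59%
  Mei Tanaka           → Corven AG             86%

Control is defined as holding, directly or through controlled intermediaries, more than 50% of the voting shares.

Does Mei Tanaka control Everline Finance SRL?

Yes

Mei holds 91% of Ridgeback, so Mei controls Ridgeback.
Mei and Ridgeback together hold 75% + 20% = 95% of Tessera, so Mei controls Tessera.
Tessera holds 100% of Everline, so Mei controls Everline.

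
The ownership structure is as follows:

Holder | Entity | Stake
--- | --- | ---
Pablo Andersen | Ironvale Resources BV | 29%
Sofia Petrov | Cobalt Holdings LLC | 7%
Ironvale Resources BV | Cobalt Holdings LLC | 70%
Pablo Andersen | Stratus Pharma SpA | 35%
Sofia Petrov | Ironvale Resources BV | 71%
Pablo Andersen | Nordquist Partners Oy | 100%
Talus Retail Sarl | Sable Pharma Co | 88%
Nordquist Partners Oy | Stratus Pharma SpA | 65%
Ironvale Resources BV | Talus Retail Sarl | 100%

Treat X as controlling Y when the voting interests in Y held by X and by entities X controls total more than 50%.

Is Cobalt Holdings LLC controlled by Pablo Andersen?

No

Pablo holds 100% of Nordquist, so Pablo controls Nordquist.
Pablo and Nordquist together hold 35% + 65% = 100% of Stratus, so Pablo controls Stratus.
Neither Pablo nor any entity Pablo controls holds any voting interest in Cobalt.
So Pablo does not control Cobalt.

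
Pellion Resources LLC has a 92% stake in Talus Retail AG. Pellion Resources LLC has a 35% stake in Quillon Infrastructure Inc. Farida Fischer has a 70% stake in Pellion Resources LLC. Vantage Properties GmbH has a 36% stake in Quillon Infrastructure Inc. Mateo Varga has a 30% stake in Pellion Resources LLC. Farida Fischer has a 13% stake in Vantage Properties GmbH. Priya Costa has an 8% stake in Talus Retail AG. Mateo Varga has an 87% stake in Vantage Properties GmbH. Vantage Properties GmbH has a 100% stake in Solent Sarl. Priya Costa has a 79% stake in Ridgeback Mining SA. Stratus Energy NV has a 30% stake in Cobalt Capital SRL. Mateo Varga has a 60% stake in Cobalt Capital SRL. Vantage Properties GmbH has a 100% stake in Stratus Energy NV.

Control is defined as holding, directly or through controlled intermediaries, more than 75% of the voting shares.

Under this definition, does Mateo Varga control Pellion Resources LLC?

Mateo holds 87% of Vantage, so Mateo controls Vantage.
Vantage holds 100% of Solent, so Mateo controls Solent.
Vantage holds 100% of Stratus, so Mateo controls Stratus.
Mateo and Stratus together hold 60% + 30% = 90% of Cobalt, so Mateo controls Cobalt.
In Pellion, Mateo's side holds only 30%, not > 75%.
So Mateo does not control Pellion.

No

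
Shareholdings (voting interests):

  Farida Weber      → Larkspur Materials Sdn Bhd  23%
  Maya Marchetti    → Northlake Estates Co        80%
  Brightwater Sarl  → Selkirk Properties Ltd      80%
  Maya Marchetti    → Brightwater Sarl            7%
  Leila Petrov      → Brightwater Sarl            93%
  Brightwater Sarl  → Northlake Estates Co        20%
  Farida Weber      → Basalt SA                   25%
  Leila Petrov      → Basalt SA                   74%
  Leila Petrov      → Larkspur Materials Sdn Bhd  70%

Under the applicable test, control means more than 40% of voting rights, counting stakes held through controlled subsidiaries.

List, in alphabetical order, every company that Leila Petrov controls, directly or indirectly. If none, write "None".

Basalt SA, Brightwater Sarl, Larkspur Materials Sdn Bhd, Selkirk Properties Ltd

Leila holds 74% of Basalt, so Leila controls Basalt.
Leila holds 70% of Larkspur, so Leila controls Larkspur.
Leila holds 93% of Brightwater, so Leila controls Brightwater.
Brightwater holds 80% of Selkirk, so Leila controls Selkirk.
No other company's threshold is met.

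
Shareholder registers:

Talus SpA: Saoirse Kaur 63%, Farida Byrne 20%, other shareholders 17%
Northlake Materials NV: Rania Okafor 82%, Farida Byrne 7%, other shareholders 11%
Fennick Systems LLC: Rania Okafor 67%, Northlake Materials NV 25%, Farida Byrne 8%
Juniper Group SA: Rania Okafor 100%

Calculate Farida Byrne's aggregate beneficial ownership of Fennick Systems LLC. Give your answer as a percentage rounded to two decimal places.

Farida reaches Fennick along 2 paths.
Via Northlake: 7% × 25% = 1.75%.
Direct stake: 8% = 8%.
Total: 1.75% + 8% = 9.75%.

9.75%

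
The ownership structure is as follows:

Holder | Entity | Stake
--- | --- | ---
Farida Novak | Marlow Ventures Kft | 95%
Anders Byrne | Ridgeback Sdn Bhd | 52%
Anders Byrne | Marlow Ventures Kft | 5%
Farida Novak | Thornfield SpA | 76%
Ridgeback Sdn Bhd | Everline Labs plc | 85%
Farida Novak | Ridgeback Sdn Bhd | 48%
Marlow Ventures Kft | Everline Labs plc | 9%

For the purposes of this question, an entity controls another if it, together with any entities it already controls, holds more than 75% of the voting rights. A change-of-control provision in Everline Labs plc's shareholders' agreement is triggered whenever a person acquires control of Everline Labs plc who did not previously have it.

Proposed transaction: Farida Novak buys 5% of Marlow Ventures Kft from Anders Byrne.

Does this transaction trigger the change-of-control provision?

The purchase adds only to Farida's holdings (Anders's stake shrinks), so Farida is the only person who could newly come to control Everline.
Farida holds 76% of Thornfield, so Farida controls Thornfield.
Farida holds 95% of Marlow, so Farida controls Marlow.
In Everline, Farida's side holds only 9%, not > 75%.
So before the transaction, Farida does not control Everline.
After the purchase, Farida's direct stake in Marlow rises to 95% + 5% = 100%, and Anders's stake falls to 0%.
Farida holds 100% of Marlow, so Farida controls Marlow.
After the transaction, Farida's side holds 9% of Everline, not > 75%, so Farida still does not control Everline.
No new person acquires control, so the clause is not triggered.

No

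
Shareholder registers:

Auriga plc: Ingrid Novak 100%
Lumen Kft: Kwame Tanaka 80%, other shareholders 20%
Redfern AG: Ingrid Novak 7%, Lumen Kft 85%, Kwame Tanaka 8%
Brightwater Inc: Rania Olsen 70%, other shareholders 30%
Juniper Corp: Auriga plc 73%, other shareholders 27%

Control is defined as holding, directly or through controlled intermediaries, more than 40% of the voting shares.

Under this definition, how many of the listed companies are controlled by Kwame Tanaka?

Kwame holds 80% of Lumen, so Kwame controls Lumen.
Lumen and Kwame together hold 85% + 8% = 93% of Redfern, so Kwame controls Redfern.
No other company's threshold is met.
Kwame controls 2 companies.

2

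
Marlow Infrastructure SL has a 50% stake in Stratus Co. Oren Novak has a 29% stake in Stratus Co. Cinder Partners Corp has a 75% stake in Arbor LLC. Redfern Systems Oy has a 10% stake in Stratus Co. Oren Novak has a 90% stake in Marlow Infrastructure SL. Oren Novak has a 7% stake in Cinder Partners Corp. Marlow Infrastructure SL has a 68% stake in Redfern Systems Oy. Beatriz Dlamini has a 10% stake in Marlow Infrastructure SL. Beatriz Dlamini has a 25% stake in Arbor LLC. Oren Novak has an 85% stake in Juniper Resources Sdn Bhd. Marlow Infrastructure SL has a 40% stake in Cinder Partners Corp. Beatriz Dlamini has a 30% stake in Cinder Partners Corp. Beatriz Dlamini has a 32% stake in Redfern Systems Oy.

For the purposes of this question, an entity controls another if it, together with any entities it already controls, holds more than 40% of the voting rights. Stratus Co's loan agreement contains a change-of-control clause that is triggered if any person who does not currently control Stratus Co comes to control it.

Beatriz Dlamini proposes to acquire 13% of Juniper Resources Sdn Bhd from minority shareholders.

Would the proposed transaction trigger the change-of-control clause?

The purchase changes only Beatriz's holdings, so Beatriz is the only person who could newly come to control Stratus.
Beatriz's largest direct stake is 32% in Redfern, which does not meet the threshold, so Beatriz controls no company.
Neither Beatriz nor any entity Beatriz controls holds any voting interest in Stratus.
So before the transaction, Beatriz does not control Stratus.
After the purchase, Beatriz holds 13% of Juniper directly.
Beatriz's side now holds 13% of Juniper, not > 40%, so Beatriz still does not control Juniper.
After the transaction, neither Beatriz nor any entity Beatriz controls holds a voting interest in Stratus, so Beatriz still does not control it.
No new person acquires control, so the clause is not triggered.

No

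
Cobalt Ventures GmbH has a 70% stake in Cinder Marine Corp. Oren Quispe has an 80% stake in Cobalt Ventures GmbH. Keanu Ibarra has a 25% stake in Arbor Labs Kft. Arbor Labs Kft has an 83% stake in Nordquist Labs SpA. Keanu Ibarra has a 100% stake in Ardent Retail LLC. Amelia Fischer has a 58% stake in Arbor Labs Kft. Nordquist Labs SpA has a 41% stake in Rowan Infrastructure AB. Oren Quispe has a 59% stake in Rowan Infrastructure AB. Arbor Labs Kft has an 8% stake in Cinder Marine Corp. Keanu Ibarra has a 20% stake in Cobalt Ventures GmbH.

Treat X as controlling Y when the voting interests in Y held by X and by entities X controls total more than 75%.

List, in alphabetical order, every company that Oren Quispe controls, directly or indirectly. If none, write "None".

Oren holds 80% of Cobalt, so Oren controls Cobalt.
No other company's threshold is met.

Cobalt Ventures GmbH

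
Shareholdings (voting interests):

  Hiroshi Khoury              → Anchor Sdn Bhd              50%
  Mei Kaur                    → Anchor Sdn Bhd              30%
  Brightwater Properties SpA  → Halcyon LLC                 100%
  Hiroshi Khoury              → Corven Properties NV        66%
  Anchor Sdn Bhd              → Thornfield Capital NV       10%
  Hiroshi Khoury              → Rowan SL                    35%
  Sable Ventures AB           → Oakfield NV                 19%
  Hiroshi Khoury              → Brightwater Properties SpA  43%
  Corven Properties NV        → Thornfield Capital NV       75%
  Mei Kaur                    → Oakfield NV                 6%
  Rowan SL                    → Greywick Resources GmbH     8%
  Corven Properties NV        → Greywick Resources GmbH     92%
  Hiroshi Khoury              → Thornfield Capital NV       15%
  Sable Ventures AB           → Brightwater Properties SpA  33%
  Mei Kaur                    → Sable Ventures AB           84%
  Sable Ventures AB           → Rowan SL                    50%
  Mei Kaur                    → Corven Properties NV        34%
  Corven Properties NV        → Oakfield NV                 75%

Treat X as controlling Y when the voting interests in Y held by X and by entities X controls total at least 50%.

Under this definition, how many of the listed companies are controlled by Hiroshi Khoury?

Hiroshi holds 50% of Anchor, so Hiroshi controls Anchor.
Hiroshi holds 66% of Corven, so Hiroshi controls Corven.
Hiroshi and Corven and Anchor together hold 15% + 75% + 10% = 100% of Thornfield, so Hiroshi controls Thornfield.
Corven holds 75% of Oakfield, so Hiroshi controls Oakfield.
Corven holds 92% of Greywick, so Hiroshi controls Greywick.
No other company's threshold is met.
Hiroshi controls 5 companies.

5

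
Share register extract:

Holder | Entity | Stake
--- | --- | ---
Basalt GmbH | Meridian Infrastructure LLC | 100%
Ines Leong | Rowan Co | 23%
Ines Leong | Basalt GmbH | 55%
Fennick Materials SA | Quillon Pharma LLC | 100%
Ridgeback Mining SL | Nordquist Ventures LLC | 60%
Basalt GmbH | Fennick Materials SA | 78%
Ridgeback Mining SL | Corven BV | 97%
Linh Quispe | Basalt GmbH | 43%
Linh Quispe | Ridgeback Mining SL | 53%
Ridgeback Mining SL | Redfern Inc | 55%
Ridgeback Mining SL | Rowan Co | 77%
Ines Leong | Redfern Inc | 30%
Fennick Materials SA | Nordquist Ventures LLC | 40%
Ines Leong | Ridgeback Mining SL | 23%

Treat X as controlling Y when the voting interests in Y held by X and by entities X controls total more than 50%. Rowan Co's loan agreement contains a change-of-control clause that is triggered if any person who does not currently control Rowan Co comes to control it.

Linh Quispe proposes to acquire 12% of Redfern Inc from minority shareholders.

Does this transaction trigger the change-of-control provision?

The purchase changes only Linh's holdings, so Linh is the only person who could newly come to control Rowan.
Linh holds 53% of Ridgeback, so Linh controls Ridgeback.
Ridgeback holds 77% of Rowan, so Linh controls Rowan.
So Linh already controls Rowan before the transaction.
After the purchase, Linh holds 12% of Redfern directly.
Linh controlled Rowan already, so this is not a new person acquiring control; every other person's position is unchanged or reduced.
No new person acquires control, so the clause is not triggered.

No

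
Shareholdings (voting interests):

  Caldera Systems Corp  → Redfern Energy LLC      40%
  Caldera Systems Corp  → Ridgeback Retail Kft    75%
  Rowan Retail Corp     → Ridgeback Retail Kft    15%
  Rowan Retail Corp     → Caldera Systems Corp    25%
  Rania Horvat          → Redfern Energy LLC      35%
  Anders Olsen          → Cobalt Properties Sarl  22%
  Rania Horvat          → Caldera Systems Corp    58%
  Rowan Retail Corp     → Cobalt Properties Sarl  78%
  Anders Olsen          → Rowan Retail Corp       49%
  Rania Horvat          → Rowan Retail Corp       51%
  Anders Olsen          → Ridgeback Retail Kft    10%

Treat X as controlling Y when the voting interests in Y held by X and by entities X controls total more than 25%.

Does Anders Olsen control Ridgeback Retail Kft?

No

Anders holds 49% of Rowan, so Anders controls Rowan.
Rowan and Anders together hold 78% + 22% = 100% of Cobalt, so Anders controls Cobalt.
In Ridgeback, Anders's side holds only 10% + 15% = 25%, not > 25%.
So Anders does not control Ridgeback.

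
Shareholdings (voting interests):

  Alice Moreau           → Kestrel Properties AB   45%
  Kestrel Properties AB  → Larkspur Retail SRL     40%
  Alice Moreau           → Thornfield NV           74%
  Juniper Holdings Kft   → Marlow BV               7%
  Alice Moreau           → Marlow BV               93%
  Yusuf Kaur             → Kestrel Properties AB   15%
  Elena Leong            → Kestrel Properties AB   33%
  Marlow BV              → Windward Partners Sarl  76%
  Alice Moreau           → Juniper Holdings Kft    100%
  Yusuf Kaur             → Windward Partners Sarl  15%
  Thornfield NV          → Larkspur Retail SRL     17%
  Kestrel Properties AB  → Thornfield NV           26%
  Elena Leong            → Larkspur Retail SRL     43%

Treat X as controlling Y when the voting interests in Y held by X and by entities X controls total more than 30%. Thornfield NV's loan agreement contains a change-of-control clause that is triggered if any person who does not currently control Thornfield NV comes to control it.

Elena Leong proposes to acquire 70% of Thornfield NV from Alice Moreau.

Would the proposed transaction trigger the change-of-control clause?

The purchase adds only to Elena's holdings (Alice's stake shrinks), so Elena is the only person who could newly come to control Thornfield.
Elena holds 33% of Kestrel, so Elena controls Kestrel.
Elena and Kestrel together hold 43% + 40% = 83% of Larkspur, so Elena controls Larkspur.
In Thornfield, Elena's side holds only 26%, not > 30%.
So before the transaction, Elena does not control Thornfield.
After the purchase, Elena holds 70% of Thornfield directly, and Alice's stake falls to 4%.
Kestrel and Elena together hold 26% + 70% = 96% of Thornfield, so Elena controls Thornfield.
Elena did not control Thornfield before and does after, so the clause is triggered.

Yes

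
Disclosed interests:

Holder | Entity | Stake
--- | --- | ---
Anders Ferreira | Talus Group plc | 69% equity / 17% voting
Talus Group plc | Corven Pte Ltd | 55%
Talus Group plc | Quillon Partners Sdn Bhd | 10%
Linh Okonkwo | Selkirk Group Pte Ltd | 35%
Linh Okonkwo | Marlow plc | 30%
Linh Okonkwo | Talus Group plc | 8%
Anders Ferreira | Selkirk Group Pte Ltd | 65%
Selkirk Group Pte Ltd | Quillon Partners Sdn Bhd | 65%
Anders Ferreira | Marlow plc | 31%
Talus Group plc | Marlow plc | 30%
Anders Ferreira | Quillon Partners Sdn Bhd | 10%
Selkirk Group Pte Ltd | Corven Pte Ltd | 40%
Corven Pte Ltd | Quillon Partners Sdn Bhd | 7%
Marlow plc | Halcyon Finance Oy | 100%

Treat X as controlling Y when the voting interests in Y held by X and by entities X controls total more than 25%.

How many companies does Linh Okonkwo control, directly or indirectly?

Linh holds 35% of Selkirk, so Linh controls Selkirk.
Linh holds 30% of Marlow, so Linh controls Marlow.
Selkirk holds 40% of Corven, so Linh controls Corven.
Marlow holds 100% of Halcyon, so Linh controls Halcyon.
Selkirk and Corven together hold 65% + 7% = 72% of Quillon, so Linh controls Quillon.
No other company's threshold is met.
Linh controls 5 companies.

5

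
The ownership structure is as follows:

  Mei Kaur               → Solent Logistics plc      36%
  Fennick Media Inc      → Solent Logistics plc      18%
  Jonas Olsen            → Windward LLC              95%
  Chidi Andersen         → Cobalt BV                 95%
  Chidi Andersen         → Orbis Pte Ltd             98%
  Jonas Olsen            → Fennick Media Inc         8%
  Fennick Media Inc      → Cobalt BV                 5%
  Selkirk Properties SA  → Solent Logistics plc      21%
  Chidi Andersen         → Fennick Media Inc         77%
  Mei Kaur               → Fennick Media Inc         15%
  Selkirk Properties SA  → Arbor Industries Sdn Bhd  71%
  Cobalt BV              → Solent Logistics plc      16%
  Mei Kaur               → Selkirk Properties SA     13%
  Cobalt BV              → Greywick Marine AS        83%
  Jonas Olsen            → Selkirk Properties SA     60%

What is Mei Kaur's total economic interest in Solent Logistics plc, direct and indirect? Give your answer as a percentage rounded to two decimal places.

Mei reaches Solent along 4 paths.
Direct stake: 36% = 36%.
Via Selkirk: 13% × 21% = 2.73%.
Via Fennick: 15% × 18% = 2.7%.
Via Fennick → Cobalt: 15% × 5% × 16% = 0.12%.
Total: 36% + 2.73% + 2.7% + 0.12% = 41.55%.

41.55%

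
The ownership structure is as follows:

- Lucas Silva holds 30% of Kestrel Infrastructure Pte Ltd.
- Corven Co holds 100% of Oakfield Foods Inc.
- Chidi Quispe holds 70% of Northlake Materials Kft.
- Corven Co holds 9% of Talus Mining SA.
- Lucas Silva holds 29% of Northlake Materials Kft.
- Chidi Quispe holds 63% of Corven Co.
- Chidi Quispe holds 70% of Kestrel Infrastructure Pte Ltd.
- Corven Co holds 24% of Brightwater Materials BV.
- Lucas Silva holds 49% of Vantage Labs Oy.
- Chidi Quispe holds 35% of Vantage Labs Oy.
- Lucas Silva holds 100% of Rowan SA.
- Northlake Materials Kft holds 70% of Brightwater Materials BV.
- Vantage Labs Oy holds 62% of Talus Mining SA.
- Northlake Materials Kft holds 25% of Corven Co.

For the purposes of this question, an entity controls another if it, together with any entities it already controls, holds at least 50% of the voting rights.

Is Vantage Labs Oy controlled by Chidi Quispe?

No

Chidi holds 70% of Kestrel, so Chidi controls Kestrel.
Chidi holds 70% of Northlake, so Chidi controls Northlake.
Northlake and Chidi together hold 25% + 63% = 88% of Corven, so Chidi controls Corven.
Corven holds 100% of Oakfield, so Chidi controls Oakfield.
Northlake and Corven together hold 70% + 24% = 94% of Brightwater, so Chidi controls Brightwater.
In Vantage, Chidi's side holds only 35%, not ≥ 50%.
So Chidi does not control Vantage.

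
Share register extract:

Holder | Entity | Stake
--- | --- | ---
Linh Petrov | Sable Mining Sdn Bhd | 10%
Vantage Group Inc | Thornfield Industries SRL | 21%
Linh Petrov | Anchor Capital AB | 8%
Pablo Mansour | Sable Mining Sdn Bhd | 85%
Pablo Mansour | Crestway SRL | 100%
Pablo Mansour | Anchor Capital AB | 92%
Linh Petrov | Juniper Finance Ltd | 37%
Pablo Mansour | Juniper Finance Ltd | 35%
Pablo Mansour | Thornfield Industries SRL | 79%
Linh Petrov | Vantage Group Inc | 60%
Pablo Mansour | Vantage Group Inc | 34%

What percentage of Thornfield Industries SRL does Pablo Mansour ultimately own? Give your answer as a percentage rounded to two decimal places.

86.14%

Pablo reaches Thornfield along 2 paths.
Via Vantage: 34% × 21% = 7.14%.
Direct stake: 79% = 79%.
Total: 7.14% + 79% = 86.14%.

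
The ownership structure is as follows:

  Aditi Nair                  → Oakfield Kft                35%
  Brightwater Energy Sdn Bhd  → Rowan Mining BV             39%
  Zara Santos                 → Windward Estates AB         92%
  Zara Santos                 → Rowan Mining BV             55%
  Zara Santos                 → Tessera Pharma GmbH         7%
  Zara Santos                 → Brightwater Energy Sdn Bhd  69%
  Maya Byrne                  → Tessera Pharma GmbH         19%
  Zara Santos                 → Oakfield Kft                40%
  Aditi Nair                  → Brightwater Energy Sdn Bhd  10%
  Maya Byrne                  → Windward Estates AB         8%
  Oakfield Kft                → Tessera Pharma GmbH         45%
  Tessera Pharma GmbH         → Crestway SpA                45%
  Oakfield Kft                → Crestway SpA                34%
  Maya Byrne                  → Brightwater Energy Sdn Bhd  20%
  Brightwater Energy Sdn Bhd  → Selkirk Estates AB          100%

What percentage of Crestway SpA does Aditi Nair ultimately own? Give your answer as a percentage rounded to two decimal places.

Aditi reaches Crestway along 2 paths.
Via Oakfield: 35% × 34% = 11.9%.
Via Oakfield → Tessera: 35% × 45% × 45% = 7.0875%.
Total: 11.9% + 7.0875% = 18.9875%.
Rounded: 18.99%.

18.99%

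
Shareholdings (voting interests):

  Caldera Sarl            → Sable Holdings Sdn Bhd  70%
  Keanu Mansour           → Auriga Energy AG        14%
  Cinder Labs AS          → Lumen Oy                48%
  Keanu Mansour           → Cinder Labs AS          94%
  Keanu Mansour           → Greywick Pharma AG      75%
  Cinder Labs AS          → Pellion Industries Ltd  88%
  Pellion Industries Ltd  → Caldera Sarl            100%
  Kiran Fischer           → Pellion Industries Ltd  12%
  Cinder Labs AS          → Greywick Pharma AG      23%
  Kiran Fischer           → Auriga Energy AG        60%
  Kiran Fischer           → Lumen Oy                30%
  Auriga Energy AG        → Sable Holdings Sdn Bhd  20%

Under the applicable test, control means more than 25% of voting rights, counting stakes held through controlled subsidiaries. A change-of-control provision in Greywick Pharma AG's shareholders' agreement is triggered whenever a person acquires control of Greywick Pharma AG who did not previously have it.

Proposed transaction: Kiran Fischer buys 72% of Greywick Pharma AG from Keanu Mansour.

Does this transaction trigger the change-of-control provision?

Yes

The purchase adds only to Kiran's holdings (Keanu's stake shrinks), so Kiran is the only person who could newly come to control Greywick.
Kiran holds 60% of Auriga, so Kiran controls Auriga.
Kiran holds 30% of Lumen, so Kiran controls Lumen.
Neither Kiran nor any entity Kiran controls holds any voting interest in Greywick.
So before the transaction, Kiran does not control Greywick.
After the purchase, Kiran holds 72% of Greywick directly, and Keanu's stake falls to 3%.
Kiran holds 72% of Greywick, so Kiran controls Greywick.
Kiran did not control Greywick before and does after, so the clause is triggered.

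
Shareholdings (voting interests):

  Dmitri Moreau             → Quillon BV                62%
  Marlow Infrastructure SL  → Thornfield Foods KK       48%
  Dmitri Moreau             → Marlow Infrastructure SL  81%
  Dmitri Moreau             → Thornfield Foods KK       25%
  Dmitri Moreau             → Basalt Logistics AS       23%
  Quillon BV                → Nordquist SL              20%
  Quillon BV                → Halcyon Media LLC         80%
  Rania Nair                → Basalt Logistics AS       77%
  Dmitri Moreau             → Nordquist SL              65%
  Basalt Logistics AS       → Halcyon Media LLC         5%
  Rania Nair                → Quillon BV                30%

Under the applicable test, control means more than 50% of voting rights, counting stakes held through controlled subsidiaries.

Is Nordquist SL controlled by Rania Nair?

No

Rania holds 77% of Basalt, so Rania controls Basalt.
Neither Rania nor any entity Rania controls holds any voting interest in Nordquist.
So Rania does not control Nordquist.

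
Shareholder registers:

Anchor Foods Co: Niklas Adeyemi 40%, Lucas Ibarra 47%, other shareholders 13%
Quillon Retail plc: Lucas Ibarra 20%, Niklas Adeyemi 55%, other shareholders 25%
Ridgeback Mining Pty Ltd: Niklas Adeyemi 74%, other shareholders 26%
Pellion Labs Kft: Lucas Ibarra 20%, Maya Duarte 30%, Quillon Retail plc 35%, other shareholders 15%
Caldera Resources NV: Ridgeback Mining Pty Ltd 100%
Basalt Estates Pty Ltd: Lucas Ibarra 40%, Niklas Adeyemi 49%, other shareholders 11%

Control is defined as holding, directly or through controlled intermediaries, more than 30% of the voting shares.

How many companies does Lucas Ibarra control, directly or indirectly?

2

Lucas holds 47% of Anchor, so Lucas controls Anchor.
Lucas holds 40% of Basalt, so Lucas controls Basalt.
No other company's threshold is met.
Lucas controls 2 companies.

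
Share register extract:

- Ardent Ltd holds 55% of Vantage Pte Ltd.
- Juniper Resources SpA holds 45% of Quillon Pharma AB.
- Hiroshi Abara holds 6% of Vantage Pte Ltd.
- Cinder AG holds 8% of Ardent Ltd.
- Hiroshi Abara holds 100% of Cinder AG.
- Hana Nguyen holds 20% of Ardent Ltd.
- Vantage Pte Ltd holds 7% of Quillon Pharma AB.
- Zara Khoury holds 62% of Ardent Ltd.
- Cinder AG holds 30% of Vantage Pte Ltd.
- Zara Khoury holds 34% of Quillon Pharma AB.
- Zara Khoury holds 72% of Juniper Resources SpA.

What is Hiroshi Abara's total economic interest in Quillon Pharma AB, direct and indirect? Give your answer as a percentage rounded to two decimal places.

Hiroshi reaches Quillon along 3 paths.
Via Cinder → Ardent → Vantage: 100% × 8% × 55% × 7% = 0.308%.
Via Vantage: 6% × 7% = 0.42%.
Via Cinder → Vantage: 100% × 30% × 7% = 2.1%.
Total: 0.308% + 0.42% + 2.1% = 2.828%.
Rounded: 2.83%.

2.83%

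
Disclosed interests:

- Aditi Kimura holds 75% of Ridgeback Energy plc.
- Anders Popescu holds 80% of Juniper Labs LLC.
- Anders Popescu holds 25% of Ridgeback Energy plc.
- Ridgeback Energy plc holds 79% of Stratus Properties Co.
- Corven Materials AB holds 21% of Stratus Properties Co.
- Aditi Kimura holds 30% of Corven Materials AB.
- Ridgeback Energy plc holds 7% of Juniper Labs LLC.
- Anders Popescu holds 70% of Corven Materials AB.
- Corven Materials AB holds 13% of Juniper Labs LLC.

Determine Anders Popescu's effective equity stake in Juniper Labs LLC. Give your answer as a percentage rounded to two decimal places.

Anders reaches Juniper along 3 paths.
Direct stake: 80% = 80%.
Via Corven: 70% × 13% = 9.1%.
Via Ridgeback: 25% × 7% = 1.75%.
Total: 80% + 9.1% + 1.75% = 90.85%.

90.85%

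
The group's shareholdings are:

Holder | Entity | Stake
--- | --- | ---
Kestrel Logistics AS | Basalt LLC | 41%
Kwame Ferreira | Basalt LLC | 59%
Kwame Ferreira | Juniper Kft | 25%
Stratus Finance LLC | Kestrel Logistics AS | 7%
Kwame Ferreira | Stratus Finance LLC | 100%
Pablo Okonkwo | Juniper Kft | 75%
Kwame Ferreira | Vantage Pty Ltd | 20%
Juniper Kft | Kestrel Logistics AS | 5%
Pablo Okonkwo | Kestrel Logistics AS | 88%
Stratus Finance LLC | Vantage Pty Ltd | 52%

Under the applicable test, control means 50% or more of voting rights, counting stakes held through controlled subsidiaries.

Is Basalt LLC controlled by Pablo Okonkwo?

No

Pablo holds 75% of Juniper, so Pablo controls Juniper.
Juniper and Pablo together hold 5% + 88% = 93% of Kestrel, so Pablo controls Kestrel.
In Basalt, Pablo's side holds only 41%, not ≥ 50%.
So Pablo does not control Basalt.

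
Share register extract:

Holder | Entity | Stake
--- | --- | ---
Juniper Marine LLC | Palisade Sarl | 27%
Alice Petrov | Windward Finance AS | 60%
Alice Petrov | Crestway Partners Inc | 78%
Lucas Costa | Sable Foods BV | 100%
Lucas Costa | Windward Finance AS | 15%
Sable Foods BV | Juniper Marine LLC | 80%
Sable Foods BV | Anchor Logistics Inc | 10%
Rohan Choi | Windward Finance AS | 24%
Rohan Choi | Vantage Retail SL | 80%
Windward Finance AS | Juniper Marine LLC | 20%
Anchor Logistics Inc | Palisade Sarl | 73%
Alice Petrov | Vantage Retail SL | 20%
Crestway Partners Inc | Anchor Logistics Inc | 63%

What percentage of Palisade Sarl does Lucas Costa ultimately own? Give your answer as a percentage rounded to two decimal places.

29.71%

Lucas reaches Palisade along 3 paths.
Via Windward → Juniper: 15% × 20% × 27% = 0.81%.
Via Sable → Juniper: 100% × 80% × 27% = 21.6%.
Via Sable → Anchor: 100% × 10% × 73% = 7.3%.
Total: 0.81% + 21.6% + 7.3% = 29.71%.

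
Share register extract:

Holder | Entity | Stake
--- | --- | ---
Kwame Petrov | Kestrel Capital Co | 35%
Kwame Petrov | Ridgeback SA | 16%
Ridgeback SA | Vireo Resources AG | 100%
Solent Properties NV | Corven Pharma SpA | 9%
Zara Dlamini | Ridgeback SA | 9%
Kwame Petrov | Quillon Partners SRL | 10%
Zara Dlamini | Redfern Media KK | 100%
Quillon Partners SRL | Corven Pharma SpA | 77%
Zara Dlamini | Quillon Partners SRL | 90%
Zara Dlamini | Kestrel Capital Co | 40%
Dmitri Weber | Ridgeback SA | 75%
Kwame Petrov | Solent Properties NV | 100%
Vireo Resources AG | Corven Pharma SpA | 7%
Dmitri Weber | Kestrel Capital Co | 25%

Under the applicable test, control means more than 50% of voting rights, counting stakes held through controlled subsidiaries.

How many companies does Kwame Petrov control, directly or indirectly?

Kwame holds 100% of Solent, so Kwame controls Solent.
No other company's threshold is met.
Kwame controls 1 company.

1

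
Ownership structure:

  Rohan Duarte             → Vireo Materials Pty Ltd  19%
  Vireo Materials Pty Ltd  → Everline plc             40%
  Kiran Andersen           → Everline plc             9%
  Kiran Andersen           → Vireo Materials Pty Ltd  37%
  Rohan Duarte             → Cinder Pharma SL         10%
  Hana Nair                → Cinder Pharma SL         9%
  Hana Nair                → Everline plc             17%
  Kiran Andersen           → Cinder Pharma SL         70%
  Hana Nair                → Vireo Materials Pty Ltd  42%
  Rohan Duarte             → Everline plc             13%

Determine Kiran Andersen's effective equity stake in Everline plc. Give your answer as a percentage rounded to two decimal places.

23.80%

Kiran reaches Everline along 2 paths.
Via Vireo: 37% × 40% = 14.8%.
Direct stake: 9% = 9%.
Total: 14.8% + 9% = 23.8%.
Rounded: 23.80%.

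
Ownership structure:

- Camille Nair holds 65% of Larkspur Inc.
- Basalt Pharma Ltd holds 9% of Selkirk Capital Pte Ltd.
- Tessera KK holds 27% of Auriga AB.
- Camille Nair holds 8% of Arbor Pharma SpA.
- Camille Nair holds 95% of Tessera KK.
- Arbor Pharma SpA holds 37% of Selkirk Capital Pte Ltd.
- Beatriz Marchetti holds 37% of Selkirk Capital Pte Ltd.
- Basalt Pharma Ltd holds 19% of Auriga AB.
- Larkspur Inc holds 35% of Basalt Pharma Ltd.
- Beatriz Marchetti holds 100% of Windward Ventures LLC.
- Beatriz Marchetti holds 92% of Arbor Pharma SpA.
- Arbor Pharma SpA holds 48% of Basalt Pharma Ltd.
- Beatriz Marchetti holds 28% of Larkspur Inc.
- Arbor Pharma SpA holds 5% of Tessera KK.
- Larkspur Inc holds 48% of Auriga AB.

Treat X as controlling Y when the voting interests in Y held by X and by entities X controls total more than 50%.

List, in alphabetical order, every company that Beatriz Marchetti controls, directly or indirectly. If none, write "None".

Beatriz holds 92% of Arbor, so Beatriz controls Arbor.
Beatriz and Arbor together hold 37% + 37% = 74% of Selkirk, so Beatriz controls Selkirk.
Beatriz holds 100% of Windward, so Beatriz controls Windward.
No other company's threshold is met.

Arbor Pharma SpA, Selkirk Capital Pte Ltd, Windward Ventures LLC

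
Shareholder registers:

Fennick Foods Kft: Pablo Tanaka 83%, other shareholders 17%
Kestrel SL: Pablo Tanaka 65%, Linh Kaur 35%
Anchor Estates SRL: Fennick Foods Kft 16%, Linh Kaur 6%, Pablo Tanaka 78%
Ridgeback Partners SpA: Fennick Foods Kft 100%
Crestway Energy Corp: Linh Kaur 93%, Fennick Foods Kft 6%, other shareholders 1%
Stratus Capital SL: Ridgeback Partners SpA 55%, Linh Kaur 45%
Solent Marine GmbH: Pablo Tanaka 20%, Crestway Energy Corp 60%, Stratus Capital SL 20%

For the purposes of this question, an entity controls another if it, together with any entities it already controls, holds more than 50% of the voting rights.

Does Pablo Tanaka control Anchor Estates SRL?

Pablo holds 83% of Fennick, so Pablo controls Fennick.
Fennick and Pablo together hold 16% + 78% = 94% of Anchor, so Pablo controls Anchor.

Yes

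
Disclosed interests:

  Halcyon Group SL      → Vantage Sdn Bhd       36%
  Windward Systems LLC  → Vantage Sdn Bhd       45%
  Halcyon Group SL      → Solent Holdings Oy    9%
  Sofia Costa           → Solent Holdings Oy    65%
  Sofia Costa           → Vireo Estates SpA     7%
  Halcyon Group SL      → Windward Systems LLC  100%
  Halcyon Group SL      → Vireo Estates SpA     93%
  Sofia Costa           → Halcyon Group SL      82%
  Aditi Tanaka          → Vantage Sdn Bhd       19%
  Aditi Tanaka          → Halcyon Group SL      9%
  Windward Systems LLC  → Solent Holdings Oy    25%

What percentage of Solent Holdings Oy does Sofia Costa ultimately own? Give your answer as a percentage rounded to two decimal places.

92.88%

Sofia reaches Solent along 3 paths.
Direct stake: 65% = 65%.
Via Halcyon → Windward: 82% × 100% × 25% = 20.5%.
Via Halcyon: 82% × 9% = 7.38%.
Total: 65% + 20.5% + 7.38% = 92.88%.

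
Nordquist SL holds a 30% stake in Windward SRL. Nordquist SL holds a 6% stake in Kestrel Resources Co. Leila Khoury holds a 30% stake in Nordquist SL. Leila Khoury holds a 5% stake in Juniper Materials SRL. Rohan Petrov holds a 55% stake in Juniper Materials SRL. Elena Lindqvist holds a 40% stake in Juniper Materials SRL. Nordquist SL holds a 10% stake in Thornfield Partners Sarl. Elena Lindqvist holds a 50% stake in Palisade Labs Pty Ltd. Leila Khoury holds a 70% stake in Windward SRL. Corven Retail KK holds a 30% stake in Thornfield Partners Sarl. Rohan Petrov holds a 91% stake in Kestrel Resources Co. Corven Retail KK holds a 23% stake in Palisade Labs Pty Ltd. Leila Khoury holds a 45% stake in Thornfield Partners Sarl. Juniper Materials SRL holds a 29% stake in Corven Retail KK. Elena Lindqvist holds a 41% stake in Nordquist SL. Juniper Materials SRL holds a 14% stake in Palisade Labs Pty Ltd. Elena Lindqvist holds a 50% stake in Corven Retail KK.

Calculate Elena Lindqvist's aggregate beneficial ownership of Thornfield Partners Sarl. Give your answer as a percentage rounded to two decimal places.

Elena reaches Thornfield along 3 paths.
Via Nordquist: 41% × 10% = 4.1%.
Via Juniper → Corven: 40% × 29% × 30% = 3.48%.
Via Corven: 50% × 30% = 15%.
Total: 4.1% + 3.48% + 15% = 22.58%.

22.58%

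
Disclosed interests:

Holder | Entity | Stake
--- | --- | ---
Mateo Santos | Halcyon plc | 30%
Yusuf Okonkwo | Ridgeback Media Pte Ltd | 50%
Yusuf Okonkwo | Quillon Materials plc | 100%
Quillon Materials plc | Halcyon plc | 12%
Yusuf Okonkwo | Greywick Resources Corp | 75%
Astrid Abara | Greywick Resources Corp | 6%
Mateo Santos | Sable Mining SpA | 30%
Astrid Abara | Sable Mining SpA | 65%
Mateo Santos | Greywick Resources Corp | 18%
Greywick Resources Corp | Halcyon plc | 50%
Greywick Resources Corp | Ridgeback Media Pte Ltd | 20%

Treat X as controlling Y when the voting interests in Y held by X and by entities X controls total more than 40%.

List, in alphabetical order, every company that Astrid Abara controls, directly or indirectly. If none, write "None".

Sable Mining SpA

Astrid holds 65% of Sable, so Astrid controls Sable.
No other company's threshold is met.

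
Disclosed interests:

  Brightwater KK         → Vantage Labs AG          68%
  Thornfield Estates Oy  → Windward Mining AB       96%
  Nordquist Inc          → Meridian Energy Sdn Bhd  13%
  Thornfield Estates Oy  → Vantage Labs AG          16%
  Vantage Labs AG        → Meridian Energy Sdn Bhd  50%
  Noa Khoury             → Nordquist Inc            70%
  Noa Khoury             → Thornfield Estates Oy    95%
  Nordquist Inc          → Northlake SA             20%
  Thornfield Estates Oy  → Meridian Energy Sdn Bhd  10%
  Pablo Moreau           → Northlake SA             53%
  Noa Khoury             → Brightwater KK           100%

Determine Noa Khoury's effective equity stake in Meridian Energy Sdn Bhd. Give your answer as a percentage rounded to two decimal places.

60.20%

Noa reaches Meridian along 4 paths.
Via Thornfield: 95% × 10% = 9.5%.
Via Nordquist: 70% × 13% = 9.1%.
Via Thornfield → Vantage: 95% × 16% × 50% = 7.6%.
Via Brightwater → Vantage: 100% × 68% × 50% = 34%.
Total: 9.5% + 9.1% + 7.6% + 34% = 60.2%.
Rounded: 60.20%.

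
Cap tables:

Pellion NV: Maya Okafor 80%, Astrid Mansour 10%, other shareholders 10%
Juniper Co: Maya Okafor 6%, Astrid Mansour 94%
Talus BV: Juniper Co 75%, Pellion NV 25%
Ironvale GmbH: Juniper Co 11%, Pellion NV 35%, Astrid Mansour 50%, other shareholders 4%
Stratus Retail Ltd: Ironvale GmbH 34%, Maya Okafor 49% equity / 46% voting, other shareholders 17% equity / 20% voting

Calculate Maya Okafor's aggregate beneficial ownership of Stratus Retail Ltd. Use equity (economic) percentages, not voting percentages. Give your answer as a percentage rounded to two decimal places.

58.74%

Maya reaches Stratus along 3 paths.
Via Juniper → Ironvale: 6% × 11% × 34% = 0.2244%.
Via Pellion → Ironvale: 80% × 35% × 34% = 9.52%.
Direct stake: 49% = 49%.
Total: 0.2244% + 9.52% + 49% = 58.7444%.
Rounded: 58.74%.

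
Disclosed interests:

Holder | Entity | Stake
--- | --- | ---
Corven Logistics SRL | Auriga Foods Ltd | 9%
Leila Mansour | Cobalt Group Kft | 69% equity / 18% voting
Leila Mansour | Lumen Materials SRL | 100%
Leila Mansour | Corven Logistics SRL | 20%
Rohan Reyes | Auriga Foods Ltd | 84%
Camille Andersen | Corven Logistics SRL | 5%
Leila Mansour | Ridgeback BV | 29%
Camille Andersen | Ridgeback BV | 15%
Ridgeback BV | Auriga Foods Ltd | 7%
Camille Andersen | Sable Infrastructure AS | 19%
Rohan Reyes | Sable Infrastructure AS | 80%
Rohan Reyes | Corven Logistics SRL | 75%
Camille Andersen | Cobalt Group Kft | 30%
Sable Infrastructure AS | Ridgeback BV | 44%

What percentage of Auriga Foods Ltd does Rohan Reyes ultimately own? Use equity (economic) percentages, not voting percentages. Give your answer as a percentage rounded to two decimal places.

Rohan reaches Auriga along 3 paths.
Via Corven: 75% × 9% = 6.75%.
Direct stake: 84% = 84%.
Via Sable → Ridgeback: 80% × 44% × 7% = 2.464%.
Total: 6.75% + 84% + 2.464% = 93.214%.
Rounded: 93.21%.

93.21%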